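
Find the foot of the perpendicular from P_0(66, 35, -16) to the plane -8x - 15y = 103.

The perpendicular from P_0 has direction n = (-8, -15, 0): r = (66, 35, -16) + λ(-8, -15, 0).
Substitute into the plane: n·(P_0 + λn) = 103 gives -1053 + 289λ = 103, so λ = 4.
Foot = (66, 35, -16) + 4·(-8, -15, 0) = (34, -25, -16).

(34, -25, -16)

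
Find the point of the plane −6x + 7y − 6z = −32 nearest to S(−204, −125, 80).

(-2298/11, -1312/11, 826/11)

The perpendicular from S has direction n = (−6, 7, −6): r = (−204, −125, 80) + λ(−6, 7, −6).
Substitute into the plane: n·(S + λn) = -32 gives -131 + 121λ = -32, so λ = 9/11.
Foot = (−204, −125, 80) + (9/11)·(−6, 7, −6) = (−2298/11, −1312/11, 826/11).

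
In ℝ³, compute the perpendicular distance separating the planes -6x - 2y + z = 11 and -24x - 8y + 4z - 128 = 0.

Divide the second equation by 4 to match normals: -6x - 2y + z = 32.
With common normal n = (-6, -2, 1) (|n| = √41), the distance is |11 − 32|/|n| = 21/√41.

21/√41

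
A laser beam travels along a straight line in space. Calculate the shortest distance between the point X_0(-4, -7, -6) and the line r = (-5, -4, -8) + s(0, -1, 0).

Direction vector d = (0, -1, 0).
AP = (1, -3, 2); AP·d = 3, |AP|² = 14, |d|² = 1.
distance² = |AP|² − (AP·d)²/|d|² = 14 − 9/1 = 5, so the distance is √5.

√5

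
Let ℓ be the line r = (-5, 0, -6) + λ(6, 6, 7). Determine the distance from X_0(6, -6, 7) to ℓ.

√205

Direction vector d = (6, 6, 7).
AP = (11, -6, 13), and AP × d = (-120, 1, 102).
|AP × d|² = 24805 and |d|² = 121, so the distance is √(24805/121) = √205.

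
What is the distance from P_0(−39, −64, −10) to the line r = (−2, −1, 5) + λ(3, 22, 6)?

Direction vector d = (3, 22, 6).
AP = (−37, −63, −15); AP·d = -1587, |AP|² = 5563, |d|² = 529.
distance² = |AP|² − (AP·d)²/|d|² = 5563 − 2518569/529 = 802, so the distance is √802.

√802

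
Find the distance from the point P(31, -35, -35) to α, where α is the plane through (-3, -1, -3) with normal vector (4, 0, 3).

8

The plane has equation n·(r − (-3, -1, -3)) = 0, i.e. n·r = -21.
d = |4·31 + 3·(-35) − (-21)| / √(16 + 0 + 9) = |40| / 5 = 8.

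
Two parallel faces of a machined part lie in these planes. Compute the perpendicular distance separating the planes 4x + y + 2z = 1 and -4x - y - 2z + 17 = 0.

16√21/21

Divide the second equation by -1 to match normals: 4x + y + 2z = 17.
With common normal n = (4, 1, 2) (|n| = √21), the distance is |1 − 17|/|n| = 16/√21 = 16√21/21.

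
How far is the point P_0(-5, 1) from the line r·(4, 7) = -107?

The normal to the line is n = (4, 7) with |n| = √65.
|n·P_0 − (-107)| = |-13 − (-107)| = 94, so the distance is 94/√65 = 94√65/65.

94√65/65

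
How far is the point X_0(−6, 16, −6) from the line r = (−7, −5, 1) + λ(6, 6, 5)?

√394

Direction vector d = (6, 6, 5).
AP = (1, 21, −7); AP·d = 97, |AP|² = 491, |d|² = 97.
distance² = |AP|² − (AP·d)²/|d|² = 491 − 9409/97 = 394, so the distance is √394.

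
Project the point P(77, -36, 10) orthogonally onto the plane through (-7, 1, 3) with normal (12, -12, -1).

(17, 24, 15)

n = (12, -12, -1), |n|² = 289, and n·P − (-99) = 1445.
t = 1445/289 = 5, so the foot is P − t·n = (77, -36, 10) − 5·(12, -12, -1) = (17, 24, 15).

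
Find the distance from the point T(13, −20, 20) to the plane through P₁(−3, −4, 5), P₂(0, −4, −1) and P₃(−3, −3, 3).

P₁P₂ = (3, 0, −6) and P₁P₃ = (0, 1, −2), so a normal is n = P₁P₂ × P₁P₃ = (6, 6, 3).
d = |6·13 + 6·(-20) + 3·20 − (-27)| / √(36 + 36 + 9) = |45| / 9 = 5.

5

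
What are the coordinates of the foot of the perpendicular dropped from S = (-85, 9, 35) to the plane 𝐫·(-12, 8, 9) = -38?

The perpendicular from S has direction n = (-12, 8, 9): r = (-85, 9, 35) + μ(-12, 8, 9).
Substitute into the plane: n·(S + μn) = -38 gives 1407 + 289μ = -38, so μ = -5.
Foot = (-85, 9, 35) + (-5)·(-12, 8, 9) = (-25, -31, -10).

(-25, -31, -10)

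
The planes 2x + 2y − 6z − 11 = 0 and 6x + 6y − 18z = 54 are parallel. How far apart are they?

7√11/22

Divide the second equation by 3 to match normals: 2x + 2y − 6z = 18.
With common normal n = (2, 2, −6) (|n| = 2√11), the distance is |11 − 18|/|n| = 7/(2√11).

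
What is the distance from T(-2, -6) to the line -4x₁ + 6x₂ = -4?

12/√13

d = |(-4)·(-2) + 6·(-6) − (-4)| / √(16 + 36) = |-24|/(2√13) = 12/√13.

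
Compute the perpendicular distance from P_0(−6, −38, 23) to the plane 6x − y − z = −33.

12/√38

Normal vector n = (6, −1, −1), and n·(−6, −38, 23) − (−33) = 12.
|n| = √(36 + 1 + 1) = √38, so the distance is |12|/√38 = 12/√38.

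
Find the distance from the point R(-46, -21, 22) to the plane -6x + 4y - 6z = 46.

d = |(-6)·(-46) + 4·(-21) + (-6)·22 − 46| / √(36 + 16 + 36) = |14| / (2√22) = 7√22/22.

7√22/22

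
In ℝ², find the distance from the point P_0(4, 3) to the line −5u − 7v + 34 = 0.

7√74/74

The normal to the line is n = (−5, −7) with |n| = √74.
|n·P_0 − (-34)| = |-41 − (-34)| = 7, so the distance is 7/√74 = 7√74/74.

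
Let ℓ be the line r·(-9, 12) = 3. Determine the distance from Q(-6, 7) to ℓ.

The normal to the line is n = (-9, 12) with |n| = 15.
|n·Q − 3| = |138 − 3| = 135, so the distance is 135/15 = 9.

9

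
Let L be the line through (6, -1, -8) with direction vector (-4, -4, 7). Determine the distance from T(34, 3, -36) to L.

Direction vector d = (-4, -4, 7).
AP = (28, 4, -28); AP·d = -324, |AP|² = 1584, |d|² = 81.
distance² = |AP|² − (AP·d)²/|d|² = 1584 − 104976/81 = 288, so the distance is 12√2.

12√2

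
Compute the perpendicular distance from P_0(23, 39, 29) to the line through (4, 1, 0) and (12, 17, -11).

21√5

A direction vector is d = (8, 16, -11).
AP = (19, 38, 29), and AP × d = (-882, 441, 0).
|AP × d|² = 972405 and |d|² = 441, so the distance is √(972405/441) = √2205 = 21√5.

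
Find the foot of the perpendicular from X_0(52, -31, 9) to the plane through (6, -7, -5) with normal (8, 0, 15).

(36, -31, -21)

n = (8, 0, 15), |n|² = 289, and n·X_0 − (-27) = 578.
t = 578/289 = 2, so the foot is X_0 − t·n = (52, -31, 9) − 2·(8, 0, 15) = (36, -31, -21).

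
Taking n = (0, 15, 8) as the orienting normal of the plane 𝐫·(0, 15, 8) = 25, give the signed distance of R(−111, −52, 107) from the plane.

3

n·R − 25 = 51.
|n| = 17, so the signed distance is 51/17 = 3.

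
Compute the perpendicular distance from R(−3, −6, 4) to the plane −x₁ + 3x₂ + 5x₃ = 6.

d = |(-1)·(-3) + 3·(-6) + 5·4 − 6| / √(1 + 9 + 25) = |-1| / √35 = 1/√35.

1/√35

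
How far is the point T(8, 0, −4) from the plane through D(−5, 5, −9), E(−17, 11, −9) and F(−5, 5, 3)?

3√5/5

DE = (−12, 6, 0) and DF = (0, 0, 12), so a normal is n = DE × DF = (72, 144, 0).
n = (72, 144, 0); n·P − 360 = 216; |n| = 72√5; distance = 216/(72√5) = 3/√5.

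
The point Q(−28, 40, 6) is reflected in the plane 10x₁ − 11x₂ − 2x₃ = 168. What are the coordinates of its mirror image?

n = (10, −11, −2), |n|² = 225, n·Q − 168 = -900, so t = -900/225 = -4.
Foot F = Q − (-4)·n = (12, −4, −2); the reflection is 2F − Q = (52, −48, −10).

(52, -48, -10)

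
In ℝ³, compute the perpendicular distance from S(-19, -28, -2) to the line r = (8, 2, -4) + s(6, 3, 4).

3√73

Direction vector d = (6, 3, 4).
AP = (-27, -30, 2), and AP × d = (-126, 120, 99).
|AP × d|² = 40077 and |d|² = 61, so the distance is √(40077/61) = √657 = 3√73.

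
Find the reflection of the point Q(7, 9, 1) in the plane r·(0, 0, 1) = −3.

n = (0, 0, 1), |n|² = 1, n·Q − (-3) = 4, so t = 4/1 = 4.
Foot F = Q − 4·n = (7, 9, −3); the reflection is 2F − Q = (7, 9, −7).

(7, 9, -7)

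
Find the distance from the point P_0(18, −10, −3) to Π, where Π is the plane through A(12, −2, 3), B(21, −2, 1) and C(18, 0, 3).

6/11

AB = (9, 0, −2) and AC = (6, 2, 0), so a normal is n = AB × AC = (4, −12, 18).
d = |4·18 + (-12)·(-10) + 18·(-3) − 126| / √(16 + 144 + 324) = |12| / 22 = 6/11.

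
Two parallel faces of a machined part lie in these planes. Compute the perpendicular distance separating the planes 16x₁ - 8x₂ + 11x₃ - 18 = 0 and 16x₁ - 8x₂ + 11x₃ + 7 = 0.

25/21

With common normal n = (16, -8, 11) (|n| = 21), the distance is |18 − (-7)|/|n| = 25/21.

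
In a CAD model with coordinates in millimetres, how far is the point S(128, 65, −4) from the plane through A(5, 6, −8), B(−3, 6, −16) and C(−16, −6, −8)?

AB = (−8, 0, −8) and AC = (−21, −12, 0), so a normal is n = AB × AC = (−96, 168, 96).
Then n·(128, 65, −4) − (−240) = −1512.
|n| = √(9216 + 28224 + 9216) = 216, so the distance is |-1512|/216 = 7.

7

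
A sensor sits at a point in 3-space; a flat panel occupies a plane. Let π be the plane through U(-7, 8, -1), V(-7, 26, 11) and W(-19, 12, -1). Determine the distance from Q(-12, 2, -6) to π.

1/11

UV = (0, 18, 12) and UW = (-12, 4, 0), so a normal is n = UV × UW = (-48, -144, 216).
Then n·(-12, 2, -6) - (-1032) = 24.
|n| = √(2304 + 20736 + 46656) = 264, so the distance is |24|/264 = 1/11.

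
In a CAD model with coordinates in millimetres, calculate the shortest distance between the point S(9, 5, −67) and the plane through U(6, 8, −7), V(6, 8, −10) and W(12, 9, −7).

UV = (0, 0, −3) and UW = (6, 1, 0), so a normal is n = UV × UW = (3, −18, 0).
Then n·(9, 5, −67) − (−126) = 63.
|n| = √(9 + 324 + 0) = 3√37, so the distance is |63|/(3√37) = 21√37/37.

21/√37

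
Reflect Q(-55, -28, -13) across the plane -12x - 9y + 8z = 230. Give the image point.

With n = (-12, -9, 8), the signed offset is (n·Q − 230)/|n|² = 578/289 = 2.
Q' = Q − 2t·n = (-55, -28, -13) − 4·(-12, -9, 8) = (-7, 8, -45).

(-7, 8, -45)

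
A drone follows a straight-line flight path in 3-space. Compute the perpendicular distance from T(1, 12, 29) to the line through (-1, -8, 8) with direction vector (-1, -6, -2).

Direction vector d = (-1, -6, -2).
AP = (2, 20, 21); AP·d = -164, |AP|² = 845, |d|² = 41.
distance² = |AP|² − (AP·d)²/|d|² = 845 − 26896/41 = 189, so the distance is 3√21.

3√21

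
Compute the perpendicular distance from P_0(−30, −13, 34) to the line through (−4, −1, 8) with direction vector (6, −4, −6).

8√11

Direction vector d = (6, −4, −6).
AP = (−26, −12, 26); AP·d = -264, |AP|² = 1496, |d|² = 88.
distance² = |AP|² − (AP·d)²/|d|² = 1496 − 69696/88 = 704, so the distance is 8√11.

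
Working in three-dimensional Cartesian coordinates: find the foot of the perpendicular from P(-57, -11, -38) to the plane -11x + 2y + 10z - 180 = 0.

(-274/5, -57/5, -40)

The perpendicular from P has direction n = (-11, 2, 10): r = (-57, -11, -38) + λ(-11, 2, 10).
Substitute into the plane: n·(P + λn) = 180 gives 225 + 225λ = 180, so λ = -1/5.
Foot = (-57, -11, -38) + (-1/5)·(-11, 2, 10) = (-274/5, -57/5, -40).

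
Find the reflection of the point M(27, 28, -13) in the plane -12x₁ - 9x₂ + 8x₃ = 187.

(-45, -26, 35)

n = (-12, -9, 8), |n|² = 289, n·M − 187 = -867, so t = -867/289 = -3.
Foot F = M − (-3)·n = (-9, 1, 11); the reflection is 2F − M = (-45, -26, 35).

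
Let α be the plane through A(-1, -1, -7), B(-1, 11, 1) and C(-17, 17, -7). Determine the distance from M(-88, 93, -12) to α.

AB = (0, 12, 8) and AC = (-16, 18, 0), so a normal is n = AB × AC = (-144, -128, 192).
d = |(-144)·(-88) + (-128)·93 + 192·(-12) − (-1072)| / √(20736 + 16384 + 36864) = |-464| / 272 = 29/17.

29/17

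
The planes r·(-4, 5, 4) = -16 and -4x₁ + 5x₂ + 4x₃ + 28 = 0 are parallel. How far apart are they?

Both planes have normal n = (-4, 5, 4), |n| = √57. Any point on the first plane is at distance |(-28) − (-16)|/|n| = 12/√57 = 4√57/19 from the second.

12/√57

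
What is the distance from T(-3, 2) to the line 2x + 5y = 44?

The normal to the line is n = (2, 5) with |n| = √29.
|n·T − 44| = |4 − 44| = 40, so the distance is 40/√29.

40√29/29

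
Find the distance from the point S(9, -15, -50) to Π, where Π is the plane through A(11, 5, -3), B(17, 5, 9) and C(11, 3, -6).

26/√29

AB = (6, 0, 12) and AC = (0, -2, -3), so a normal is n = AB × AC = (24, 18, -12).
Then n·(9, -15, -50) - 390 = 156.
|n| = √(576 + 324 + 144) = 6√29, so the distance is |156|/(6√29) = 26/√29.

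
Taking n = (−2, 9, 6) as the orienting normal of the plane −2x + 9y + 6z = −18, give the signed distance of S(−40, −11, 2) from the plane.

1

n·S − (-18) = 11.
|n| = 11, so the signed distance is 11/11 = 1.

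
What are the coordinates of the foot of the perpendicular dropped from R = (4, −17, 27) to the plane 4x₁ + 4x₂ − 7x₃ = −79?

n = (4, 4, −7), |n|² = 81, and n·R − (-79) = -162.
t = -162/81 = -2, so the foot is R − t·n = (4, −17, 27) − (-2)·(4, 4, −7) = (12, −9, 13).

(12, -9, 13)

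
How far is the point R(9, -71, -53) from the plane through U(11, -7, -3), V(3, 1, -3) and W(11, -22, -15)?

UV = (-8, 8, 0) and UW = (0, -15, -12), so a normal is n = UV × UW = (-96, -96, 120).
Then n·(9, -71, -53) - (-744) = 336.
|n| = √(9216 + 9216 + 14400) = 24√57, so the distance is |336|/(24√57) = 14/√57.

14√57/57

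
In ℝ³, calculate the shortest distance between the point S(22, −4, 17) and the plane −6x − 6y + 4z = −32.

d = |(-6)·22 + (-6)·(-4) + 4·17 − (-32)| / √(36 + 36 + 16) = |-8| / (2√22) = 2√22/11.

2√22/11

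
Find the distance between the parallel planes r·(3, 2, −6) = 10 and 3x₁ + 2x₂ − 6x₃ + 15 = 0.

With common normal n = (3, 2, −6) (|n| = 7), the distance is |10 − (-15)|/|n| = 25/7.

25/7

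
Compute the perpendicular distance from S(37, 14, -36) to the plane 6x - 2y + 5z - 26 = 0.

n = (6, -2, 5); n·P − 26 = -12; |n| = √65; distance = 12/√65 = 12√65/65.

12/√65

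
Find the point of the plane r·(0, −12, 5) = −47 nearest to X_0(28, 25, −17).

n = (0, −12, 5), |n|² = 169, and n·X_0 − (-47) = -338.
t = -338/169 = -2, so the foot is X_0 − t·n = (28, 25, −17) − (-2)·(0, −12, 5) = (28, 1, −7).

(28, 1, -7)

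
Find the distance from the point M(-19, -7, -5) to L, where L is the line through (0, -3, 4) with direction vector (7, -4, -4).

Direction vector d = (7, -4, -4).
AP = (-19, -4, -9), and AP × d = (-20, -139, 104).
|AP × d|² = 30537 and |d|² = 81, so the distance is √(30537/81) = √377.

√377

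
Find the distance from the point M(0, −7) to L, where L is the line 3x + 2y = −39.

The normal to the line is n = (3, 2) with |n| = √13.
|n·M − (-39)| = |-14 − (-39)| = 25, so the distance is 25/√13 = 25√13/13.

25√13/13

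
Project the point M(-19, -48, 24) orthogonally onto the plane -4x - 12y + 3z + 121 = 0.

n = (-4, -12, 3), |n|² = 169, and n·M − (-121) = 845.
t = 845/169 = 5, so the foot is M − t·n = (-19, -48, 24) − 5·(-4, -12, 3) = (1, 12, 9).

(1, 12, 9)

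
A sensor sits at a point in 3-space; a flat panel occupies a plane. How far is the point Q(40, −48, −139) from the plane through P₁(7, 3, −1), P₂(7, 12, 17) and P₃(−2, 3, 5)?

P₁P₂ = (0, 9, 18) and P₁P₃ = (−9, 0, 6), so a normal is n = P₁P₂ × P₁P₃ = (54, −162, 81).
d = |54·40 + (-162)·(-48) + 81·(-139) − (-189)| / √(2916 + 26244 + 6561) = |-1134| / 189 = 6.

6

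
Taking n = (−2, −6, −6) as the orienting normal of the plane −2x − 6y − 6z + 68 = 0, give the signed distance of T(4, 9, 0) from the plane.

n·T − (-68) = 6.
|n| = 2√19, so the signed distance is 3/√19.

3/√19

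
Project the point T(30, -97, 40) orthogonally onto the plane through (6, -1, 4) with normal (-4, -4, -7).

(286/9, -857/9, 388/9)

The perpendicular from T has direction n = (-4, -4, -7): r = (30, -97, 40) + λ(-4, -4, -7).
Substitute into the plane: n·(T + λn) = -48 gives -12 + 81λ = -48, so λ = -4/9.
Foot = (30, -97, 40) + (-4/9)·(-4, -4, -7) = (286/9, -857/9, 388/9).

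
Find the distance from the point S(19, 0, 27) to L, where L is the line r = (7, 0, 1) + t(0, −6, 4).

Direction vector d = (0, −6, 4).
AP = (12, 0, 26); AP·d = 104, |AP|² = 820, |d|² = 52.
distance² = |AP|² − (AP·d)²/|d|² = 820 − 10816/52 = 612, so the distance is 6√17.

6√17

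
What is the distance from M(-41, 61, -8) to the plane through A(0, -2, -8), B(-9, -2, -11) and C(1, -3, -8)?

2√11

AB = (-9, 0, -3) and AC = (1, -1, 0), so a normal is n = AB × AC = (-3, -3, 9).
Then n·(-41, 61, -8) - (-66) = -66.
|n| = √(9 + 9 + 81) = 3√11, so the distance is |-66|/(3√11) = 2√11.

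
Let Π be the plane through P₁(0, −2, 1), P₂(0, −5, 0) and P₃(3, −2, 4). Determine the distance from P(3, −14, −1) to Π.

P₁P₂ = (0, −3, −1) and P₁P₃ = (3, 0, 3), so a normal is n = P₁P₂ × P₁P₃ = (−9, −3, 9).
Then n·(3, −14, −1) − 15 = −9.
|n| = √(81 + 9 + 81) = 3√19, so the distance is |-9|/(3√19) = 3√19/19.

3/√19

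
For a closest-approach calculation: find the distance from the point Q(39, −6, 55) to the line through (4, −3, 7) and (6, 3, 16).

A direction vector is d = (2, 6, 9).
AP = (35, −3, 48); AP·d = 484, |AP|² = 3538, |d|² = 121.
distance² = |AP|² − (AP·d)²/|d|² = 3538 − 234256/121 = 1602, so the distance is 3√178.

3√178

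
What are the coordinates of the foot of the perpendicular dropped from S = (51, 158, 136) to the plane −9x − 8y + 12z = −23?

n = (−9, −8, 12), |n|² = 289, and n·S − (-23) = -68.
t = -68/289 = -4/17, so the foot is S − t·n = (51, 158, 136) − (-4/17)·(−9, −8, 12) = (831/17, 2654/17, 2360/17).

(831/17, 2654/17, 2360/17)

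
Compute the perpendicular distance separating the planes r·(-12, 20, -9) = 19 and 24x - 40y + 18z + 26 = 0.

6/25

Divide the second equation by -2 to match normals: -12x + 20y - 9z = 13.
Both planes have normal n = (-12, 20, -9), |n| = 25. Any point on the first plane is at distance |13 − 19|/|n| = 6/25 from the second.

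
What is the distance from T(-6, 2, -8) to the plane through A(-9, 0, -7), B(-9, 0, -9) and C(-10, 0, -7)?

AB = (0, 0, -2) and AC = (-1, 0, 0), so a normal is n = AB × AC = (0, 2, 0).
Then n·(-6, 2, -8) - 0 = 4.
|n| = √(0 + 4 + 0) = 2, so the distance is |4|/2 = 2.

2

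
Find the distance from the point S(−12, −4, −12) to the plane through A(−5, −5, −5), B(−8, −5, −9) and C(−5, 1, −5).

AB = (−3, 0, −4) and AC = (0, 6, 0), so a normal is n = AB × AC = (24, 0, −18).
Then n·(−12, −4, −12) − (−30) = −42.
|n| = √(576 + 0 + 324) = 30, so the distance is |-42|/30 = 7/5.

7/5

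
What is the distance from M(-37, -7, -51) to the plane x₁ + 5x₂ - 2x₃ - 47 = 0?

n = (1, 5, -2); n·P − 47 = -17; |n| = √30; distance = 17/√30.

17/√30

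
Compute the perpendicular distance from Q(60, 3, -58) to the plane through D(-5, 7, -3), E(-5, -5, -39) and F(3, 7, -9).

23/13

DE = (0, -12, -36) and DF = (8, 0, -6), so a normal is n = DE × DF = (72, -288, 96).
Then n·(60, 3, -58) - (-2664) = 552.
|n| = √(5184 + 82944 + 9216) = 312, so the distance is |552|/312 = 23/13.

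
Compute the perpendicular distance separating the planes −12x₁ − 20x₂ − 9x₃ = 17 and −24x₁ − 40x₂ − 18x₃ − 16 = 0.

Divide the second equation by 2 to match normals: −12x₁ − 20x₂ − 9x₃ = 8.
With common normal n = (−12, −20, −9) (|n| = 25), the distance is |17 − 8|/|n| = 9/25.

9/25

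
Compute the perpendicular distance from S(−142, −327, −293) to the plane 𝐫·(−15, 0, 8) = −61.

Normal vector n = (−15, 0, 8), and n·(−142, −327, −293) − (−61) = −153.
|n| = √(225 + 0 + 64) = 17, so the distance is |-153|/17 = 9.

9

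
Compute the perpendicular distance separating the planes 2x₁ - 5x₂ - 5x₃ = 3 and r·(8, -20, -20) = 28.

Divide the second equation by 4 to match normals: 2x₁ - 5x₂ - 5x₃ = 7.
Both planes have normal n = (2, -5, -5), |n| = 3√6. Any point on the first plane is at distance |7 − 3|/|n| = 4/(3√6) = 2√6/9 from the second.

2√6/9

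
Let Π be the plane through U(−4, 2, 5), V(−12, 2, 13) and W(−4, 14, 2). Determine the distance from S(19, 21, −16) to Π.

9√33/11

UV = (−8, 0, 8) and UW = (0, 12, −3), so a normal is n = UV × UW = (−96, −24, −96).
Then n·(19, 21, −16) − (−144) = −648.
|n| = √(9216 + 576 + 9216) = 24√33, so the distance is |-648|/(24√33) = 27/√33.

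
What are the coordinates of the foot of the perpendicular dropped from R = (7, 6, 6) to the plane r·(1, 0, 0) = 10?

(10, 6, 6)

The perpendicular from R has direction n = (1, 0, 0): r = (7, 6, 6) + μ(1, 0, 0).
Substitute into the plane: n·(R + μn) = 10 gives 7 + 1μ = 10, so μ = 3.
Foot = (7, 6, 6) + 3·(1, 0, 0) = (10, 6, 6).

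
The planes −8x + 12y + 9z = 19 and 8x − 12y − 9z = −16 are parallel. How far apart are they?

3/17

Divide the second equation by -1 to match normals: −8x + 12y + 9z = 16.
Both planes have normal n = (−8, 12, 9), |n| = 17. Any point on the first plane is at distance |16 − 19|/|n| = 3/17 from the second.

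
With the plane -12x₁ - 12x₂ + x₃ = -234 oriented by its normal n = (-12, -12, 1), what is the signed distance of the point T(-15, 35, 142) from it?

n·T − (-234) = 136.
|n| = 17, so the signed distance is 136/17 = 8.

8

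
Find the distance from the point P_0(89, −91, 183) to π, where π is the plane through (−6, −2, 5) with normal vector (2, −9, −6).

The plane has equation n·(r − (−6, −2, 5)) = 0, i.e. n·r = -24.
n = (2, −9, −6); n·P − (-24) = -77; |n| = 11; distance = 77/11 = 7.

7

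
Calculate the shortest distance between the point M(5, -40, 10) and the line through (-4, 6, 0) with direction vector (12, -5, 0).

Direction vector d = (12, -5, 0).
AP = (9, -46, 10), and AP × d = (50, 120, 507).
|AP × d|² = 273949 and |d|² = 169, so the distance is √(273949/169) = √1621.

√1621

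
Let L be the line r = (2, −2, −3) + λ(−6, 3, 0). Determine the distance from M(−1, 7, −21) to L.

3√41

Direction vector d = (−6, 3, 0).
AP = (−3, 9, −18); AP·d = 45, |AP|² = 414, |d|² = 45.
distance² = |AP|² − (AP·d)²/|d|² = 414 − 2025/45 = 369, so the distance is 3√41.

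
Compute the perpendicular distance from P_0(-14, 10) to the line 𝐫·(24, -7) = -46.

The normal to the line is n = (24, -7) with |n| = 25.
|n·P_0 − (-46)| = |-406 − (-46)| = 360, so the distance is 360/25 = 72/5.

72/5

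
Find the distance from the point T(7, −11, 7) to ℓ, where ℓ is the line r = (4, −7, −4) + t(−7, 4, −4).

Direction vector d = (−7, 4, −4).
AP = (3, −4, 11); AP·d = -81, |AP|² = 146, |d|² = 81.
distance² = |AP|² − (AP·d)²/|d|² = 146 − 6561/81 = 65, so the distance is √65.

√65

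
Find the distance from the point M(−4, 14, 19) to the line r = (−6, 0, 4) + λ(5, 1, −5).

Direction vector d = (5, 1, −5).
AP = (2, 14, 15), and AP × d = (−85, 85, −68).
|AP × d|² = 19074 and |d|² = 51, so the distance is √(19074/51) = √374.

√374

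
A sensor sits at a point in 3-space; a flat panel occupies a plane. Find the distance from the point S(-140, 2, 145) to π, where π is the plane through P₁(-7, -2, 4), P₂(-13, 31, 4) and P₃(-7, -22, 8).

P₁P₂ = (-6, 33, 0) and P₁P₃ = (0, -20, 4), so a normal is n = P₁P₂ × P₁P₃ = (132, 24, 120).
Then n·(-140, 2, 145) - (-492) = -540.
|n| = √(17424 + 576 + 14400) = 180, so the distance is |-540|/180 = 3.

3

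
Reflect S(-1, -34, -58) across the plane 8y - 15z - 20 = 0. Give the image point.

(-1, -66, 2)

With n = (0, 8, -15), the signed offset is (n·S − 20)/|n|² = 578/289 = 2.
S' = S − 2t·n = (-1, -34, -58) − 4·(0, 8, -15) = (-1, -66, 2).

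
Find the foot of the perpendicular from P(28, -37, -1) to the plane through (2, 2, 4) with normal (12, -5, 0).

(-8, -22, -1)

The perpendicular from P has direction n = (12, -5, 0): r = (28, -37, -1) + t(12, -5, 0).
Substitute into the plane: n·(P + tn) = 14 gives 521 + 169t = 14, so t = -3.
Foot = (28, -37, -1) + (-3)·(12, -5, 0) = (-8, -22, -1).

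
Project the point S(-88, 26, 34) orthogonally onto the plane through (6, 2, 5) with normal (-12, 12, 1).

(-28, -34, 29)

The perpendicular from S has direction n = (-12, 12, 1): r = (-88, 26, 34) + t(-12, 12, 1).
Substitute into the plane: n·(S + tn) = -43 gives 1402 + 289t = -43, so t = -5.
Foot = (-88, 26, 34) + (-5)·(-12, 12, 1) = (-28, -34, 29).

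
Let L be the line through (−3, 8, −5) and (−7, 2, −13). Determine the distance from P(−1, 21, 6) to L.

A direction vector is d = (−4, −6, −8).
AP = (2, 13, 11); AP·d = -174, |AP|² = 294, |d|² = 116.
distance² = |AP|² − (AP·d)²/|d|² = 294 − 30276/116 = 33, so the distance is √33.

√33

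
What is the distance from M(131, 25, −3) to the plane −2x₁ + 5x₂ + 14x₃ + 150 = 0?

Normal vector n = (−2, 5, 14), and n·(131, 25, −3) − (−150) = −29.
|n| = √(4 + 25 + 196) = 15, so the distance is |-29|/15 = 29/15.

29/15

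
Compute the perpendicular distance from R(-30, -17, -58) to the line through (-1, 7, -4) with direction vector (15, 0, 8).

2√433

Direction vector d = (15, 0, 8).
AP = (-29, -24, -54); AP·d = -867, |AP|² = 4333, |d|² = 289.
distance² = |AP|² − (AP·d)²/|d|² = 4333 − 751689/289 = 1732, so the distance is 2√433.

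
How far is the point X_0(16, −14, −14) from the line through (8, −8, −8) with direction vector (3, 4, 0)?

Direction vector d = (3, 4, 0).
AP = (8, −6, −6), and AP × d = (24, −18, 50).
|AP × d|² = 3400 and |d|² = 25, so the distance is √(3400/25) = √136 = 2√34.

2√34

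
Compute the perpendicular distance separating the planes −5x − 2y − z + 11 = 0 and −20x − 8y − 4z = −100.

Divide the second equation by 4 to match normals: −5x − 2y − z = -25.
With common normal n = (−5, −2, −1) (|n| = √30), the distance is |(-11) − (-25)|/|n| = 14/√30 = 7√30/15.

7√30/15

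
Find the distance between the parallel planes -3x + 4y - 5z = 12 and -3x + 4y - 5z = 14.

Both planes have normal n = (-3, 4, -5), |n| = 5√2. Any point on the first plane is at distance |14 − 12|/|n| = 2/(5√2) = √2/5 from the second.

√2/5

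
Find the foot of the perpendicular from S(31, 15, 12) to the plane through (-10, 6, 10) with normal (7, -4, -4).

(10, 27, 24)

The perpendicular from S has direction n = (7, -4, -4): r = (31, 15, 12) + λ(7, -4, -4).
Substitute into the plane: n·(S + λn) = -134 gives 109 + 81λ = -134, so λ = -3.
Foot = (31, 15, 12) + (-3)·(7, -4, -4) = (10, 27, 24).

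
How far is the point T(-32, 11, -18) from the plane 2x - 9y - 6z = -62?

Normal vector n = (2, -9, -6), and n·(-32, 11, -18) - (-62) = 7.
|n| = √(4 + 81 + 36) = 11, so the distance is |7|/11 = 7/11.

7/11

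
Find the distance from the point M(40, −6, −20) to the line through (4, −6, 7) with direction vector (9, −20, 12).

45

Direction vector d = (9, −20, 12).
AP = (36, 0, −27), and AP × d = (−540, −675, −720).
|AP × d|² = 1265625 and |d|² = 625, so the distance is √(1265625/625) = √2025 = 45.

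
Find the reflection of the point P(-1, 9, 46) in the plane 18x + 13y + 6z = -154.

(-37, -17, 34)

n = (18, 13, 6), |n|² = 529, n·P − (-154) = 529, so t = 529/529 = 1.
Foot F = P − 1·n = (-19, -4, 40); the reflection is 2F − P = (-37, -17, 34).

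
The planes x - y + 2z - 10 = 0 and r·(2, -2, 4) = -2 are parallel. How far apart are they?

Divide the second equation by 2 to match normals: x - y + 2z = -1.
With common normal n = (1, -1, 2) (|n| = √6), the distance is |10 − (-1)|/|n| = 11/√6.

11√6/6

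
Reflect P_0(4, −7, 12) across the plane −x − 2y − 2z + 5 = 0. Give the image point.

(2, -11, 8)

n = (−1, −2, −2), |n|² = 9, n·P_0 − (-5) = -9, so t = -9/9 = -1.
Foot F = P_0 − (-1)·n = (3, −9, 10); the reflection is 2F − P_0 = (2, −11, 8).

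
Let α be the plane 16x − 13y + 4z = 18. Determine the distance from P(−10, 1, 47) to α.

Normal vector n = (16, −13, 4), and n·(−10, 1, 47) − 18 = −3.
|n| = √(256 + 169 + 16) = 21, so the distance is |-3|/21 = 1/7.

1/7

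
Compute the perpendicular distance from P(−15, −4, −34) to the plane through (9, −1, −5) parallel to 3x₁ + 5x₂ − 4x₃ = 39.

29√2/10

Parallel planes share the normal n = (3, 5, −4); since (9, −1, −5) lies on the plane, its equation is 3x₁ + 5x₂ − 4x₃ = 42.
n = (3, 5, −4); n·P − 42 = 29; |n| = 5√2; distance = 29/(5√2).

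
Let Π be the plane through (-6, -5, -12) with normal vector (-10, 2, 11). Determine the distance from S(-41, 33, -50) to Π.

The plane has equation n·(r − (-6, -5, -12)) = 0, i.e. n·r = -82.
Then n·(-41, 33, -50) - (-82) = 8.
|n| = √(100 + 4 + 121) = 15, so the distance is |8|/15 = 8/15.

8/15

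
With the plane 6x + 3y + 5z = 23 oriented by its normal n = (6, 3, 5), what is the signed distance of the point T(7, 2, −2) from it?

n·T − 23 = 15.
|n| = √70, so the signed distance is 15/√70.

15/√70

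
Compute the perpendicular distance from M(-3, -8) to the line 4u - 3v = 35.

23/5

The normal to the line is n = (4, -3) with |n| = 5.
|n·M − 35| = |12 − 35| = 23, so the distance is 23/5.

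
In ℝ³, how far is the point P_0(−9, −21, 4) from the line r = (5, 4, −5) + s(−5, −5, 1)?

√86

Direction vector d = (−5, −5, 1).
AP = (−14, −25, 9); AP·d = 204, |AP|² = 902, |d|² = 51.
distance² = |AP|² − (AP·d)²/|d|² = 902 − 41616/51 = 86, so the distance is √86.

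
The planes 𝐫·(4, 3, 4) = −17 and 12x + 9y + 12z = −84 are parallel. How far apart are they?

Divide the second equation by 3 to match normals: 4x + 3y + 4z = -28.
Both planes have normal n = (4, 3, 4), |n| = √41. Any point on the first plane is at distance |(-28) − (-17)|/|n| = 11/√41 from the second.

11/√41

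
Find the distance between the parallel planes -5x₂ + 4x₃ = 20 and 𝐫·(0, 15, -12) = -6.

18/√41

Divide the second equation by -3 to match normals: -5x₂ + 4x₃ = 2.
Both planes have normal n = (0, -5, 4), |n| = √41. Any point on the first plane is at distance |2 − 20|/|n| = 18/√41 = 18√41/41 from the second.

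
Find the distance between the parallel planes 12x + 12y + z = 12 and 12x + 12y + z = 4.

Both planes have normal n = (12, 12, 1), |n| = 17. Any point on the first plane is at distance |4 − 12|/|n| = 8/17 from the second.

8/17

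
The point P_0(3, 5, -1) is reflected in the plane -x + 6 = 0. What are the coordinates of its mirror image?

With n = (-1, 0, 0), the signed offset is (n·P_0 − (-6))/|n|² = 3/1 = 3.
P_0' = P_0 − 2t·n = (3, 5, -1) − 6·(-1, 0, 0) = (9, 5, -1).

(9, 5, -1)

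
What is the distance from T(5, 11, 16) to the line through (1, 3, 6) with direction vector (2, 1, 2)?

Direction vector d = (2, 1, 2).
AP = (4, 8, 10); AP·d = 36, |AP|² = 180, |d|² = 9.
distance² = |AP|² − (AP·d)²/|d|² = 180 − 1296/9 = 36, so the distance is 6.

6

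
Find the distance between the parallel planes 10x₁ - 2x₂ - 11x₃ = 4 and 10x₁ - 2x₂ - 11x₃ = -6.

With common normal n = (10, -2, -11) (|n| = 15), the distance is |4 − (-6)|/|n| = 10/15 = 2/3.

2/3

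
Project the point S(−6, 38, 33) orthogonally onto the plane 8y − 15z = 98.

(-6, 46, 18)

n = (0, 8, −15), |n|² = 289, and n·S − 98 = -289.
t = -289/289 = -1, so the foot is S − t·n = (−6, 38, 33) − (-1)·(0, 8, −15) = (−6, 46, 18).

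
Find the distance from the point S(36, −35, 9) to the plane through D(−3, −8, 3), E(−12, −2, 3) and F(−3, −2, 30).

DE = (−9, 6, 0) and DF = (0, 6, 27), so a normal is n = DE × DF = (162, 243, −54).
Then n·(36, −35, 9) − (−2592) = −567.
|n| = √(26244 + 59049 + 2916) = 297, so the distance is |-567|/297 = 21/11.

21/11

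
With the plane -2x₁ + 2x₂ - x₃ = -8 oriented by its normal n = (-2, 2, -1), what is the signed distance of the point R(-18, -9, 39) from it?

-13/3

n·R − (-8) = -13.
|n| = 3, so the signed distance is -13/3.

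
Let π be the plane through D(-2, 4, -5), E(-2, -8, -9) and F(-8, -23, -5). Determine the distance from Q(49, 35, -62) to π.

DE = (0, -12, -4) and DF = (-6, -27, 0), so a normal is n = DE × DF = (-108, 24, -72).
d = |(-108)·49 + 24·35 + (-72)·(-62) − 672| / √(11664 + 576 + 5184) = |-660| / 132 = 5.

5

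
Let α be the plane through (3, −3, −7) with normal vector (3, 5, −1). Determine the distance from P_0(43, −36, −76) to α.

24/√35

The plane has equation n·(r − (3, −3, −7)) = 0, i.e. n·r = 1.
Then n·(43, −36, −76) − 1 = 24.
|n| = √(9 + 25 + 1) = √35, so the distance is |24|/√35 = 24/√35.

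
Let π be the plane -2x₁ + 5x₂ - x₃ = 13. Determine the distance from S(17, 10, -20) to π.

23/√30

Normal vector n = (-2, 5, -1), and n·(17, 10, -20) - 13 = 23.
|n| = √(4 + 25 + 1) = √30, so the distance is |23|/√30 = 23/√30.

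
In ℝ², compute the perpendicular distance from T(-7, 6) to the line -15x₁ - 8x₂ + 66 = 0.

123/17

d = |(-15)·(-7) + (-8)·6 − (-66)| / √(225 + 64) = |123|/17 = 123/17.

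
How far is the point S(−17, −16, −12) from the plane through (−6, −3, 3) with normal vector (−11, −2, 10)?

1/5

The plane has equation n·(r − (−6, −3, 3)) = 0, i.e. n·r = 102.
Then n·(−17, −16, −12) − 102 = −3.
|n| = √(121 + 4 + 100) = 15, so the distance is |-3|/15 = 1/5.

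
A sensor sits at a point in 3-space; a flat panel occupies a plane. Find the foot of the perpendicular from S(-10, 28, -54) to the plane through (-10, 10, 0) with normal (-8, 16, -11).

The perpendicular from S has direction n = (-8, 16, -11): r = (-10, 28, -54) + λ(-8, 16, -11).
Substitute into the plane: n·(S + λn) = 240 gives 1122 + 441λ = 240, so λ = -2.
Foot = (-10, 28, -54) + (-2)·(-8, 16, -11) = (6, -4, -32).

(6, -4, -32)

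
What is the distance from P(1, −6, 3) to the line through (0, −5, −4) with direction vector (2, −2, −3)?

√34

Direction vector d = (2, −2, −3).
AP = (1, −1, 7); AP·d = -17, |AP|² = 51, |d|² = 17.
distance² = |AP|² − (AP·d)²/|d|² = 51 − 289/17 = 34, so the distance is √34.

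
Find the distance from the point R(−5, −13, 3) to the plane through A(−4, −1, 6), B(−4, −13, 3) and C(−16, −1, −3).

3/√26

AB = (0, −12, −3) and AC = (−12, 0, −9), so a normal is n = AB × AC = (108, 36, −144).
Then n·(−5, −13, 3) − (−1332) = −108.
|n| = √(11664 + 1296 + 20736) = 36√26, so the distance is |-108|/(36√26) = 3√26/26.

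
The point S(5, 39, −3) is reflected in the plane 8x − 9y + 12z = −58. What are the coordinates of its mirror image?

With n = (8, −9, 12), the signed offset is (n·S − (-58))/|n|² = -289/289 = -1.
S' = S − 2t·n = (5, 39, −3) − (-2)·(8, −9, 12) = (21, 21, 21).

(21, 21, 21)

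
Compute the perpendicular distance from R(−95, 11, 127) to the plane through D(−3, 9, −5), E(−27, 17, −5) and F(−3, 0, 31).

DE = (−24, 8, 0) and DF = (0, −9, 36), so a normal is n = DE × DF = (288, 864, 216).
Then n·(−95, 11, 127) − 5832 = 3744.
|n| = √(82944 + 746496 + 46656) = 936, so the distance is |3744|/936 = 4.

4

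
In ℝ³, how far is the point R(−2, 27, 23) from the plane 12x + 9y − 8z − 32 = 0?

3/17

Normal vector n = (12, 9, −8), and n·(−2, 27, 23) − 32 = 3.
|n| = √(144 + 81 + 64) = 17, so the distance is |3|/17 = 3/17.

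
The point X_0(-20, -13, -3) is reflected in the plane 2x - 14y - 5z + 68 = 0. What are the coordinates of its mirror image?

(-24, 15, 7)

With n = (2, -14, -5), the signed offset is (n·X_0 − (-68))/|n|² = 225/225 = 1.
X_0' = X_0 − 2t·n = (-20, -13, -3) − 2·(2, -14, -5) = (-24, 15, 7).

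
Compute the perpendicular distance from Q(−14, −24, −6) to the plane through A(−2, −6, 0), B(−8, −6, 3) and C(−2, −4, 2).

4

AB = (−6, 0, 3) and AC = (0, 2, 2), so a normal is n = AB × AC = (−6, 12, −12).
Then n·(−14, −24, −6) − (−60) = −72.
|n| = √(36 + 144 + 144) = 18, so the distance is |-72|/18 = 4.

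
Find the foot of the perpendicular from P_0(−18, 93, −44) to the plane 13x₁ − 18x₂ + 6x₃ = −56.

(34, 21, -20)

n = (13, −18, 6), |n|² = 529, and n·P_0 − (-56) = -2116.
t = -2116/529 = -4, so the foot is P_0 − t·n = (−18, 93, −44) − (-4)·(13, −18, 6) = (34, 21, −20).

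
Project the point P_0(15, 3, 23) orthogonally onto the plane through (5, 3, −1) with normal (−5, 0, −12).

(5, 3, -1)

n = (−5, 0, −12), |n|² = 169, and n·P_0 − (-13) = -338.
t = -338/169 = -2, so the foot is P_0 − t·n = (15, 3, 23) − (-2)·(−5, 0, −12) = (5, 3, −1).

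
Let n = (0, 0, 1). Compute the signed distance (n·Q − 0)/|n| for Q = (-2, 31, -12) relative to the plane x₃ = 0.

n·Q − 0 = -12.
|n| = 1, so the signed distance is -12/1 = -12.

-12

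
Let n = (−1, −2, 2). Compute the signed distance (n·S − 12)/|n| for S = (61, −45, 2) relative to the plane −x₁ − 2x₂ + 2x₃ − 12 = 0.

n·S − 12 = 21.
|n| = 3, so the signed distance is 21/3 = 7.

7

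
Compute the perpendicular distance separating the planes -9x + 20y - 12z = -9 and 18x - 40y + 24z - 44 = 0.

13/25

Divide the second equation by -2 to match normals: -9x + 20y - 12z = -22.
Both planes have normal n = (-9, 20, -12), |n| = 25. Any point on the first plane is at distance |(-22) − (-9)|/|n| = 13/25 from the second.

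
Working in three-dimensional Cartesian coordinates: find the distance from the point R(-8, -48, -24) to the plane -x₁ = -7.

Normal vector n = (-1, 0, 0), and n·(-8, -48, -24) - (-7) = 15.
|n| = √(1 + 0 + 0) = 1, so the distance is |15|/1 = 15.

15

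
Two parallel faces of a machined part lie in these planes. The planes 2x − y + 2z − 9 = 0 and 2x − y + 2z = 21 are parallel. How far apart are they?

Both planes have normal n = (2, −1, 2), |n| = 3. Any point on the first plane is at distance |21 − 9|/|n| = 12/3 = 4 from the second.

4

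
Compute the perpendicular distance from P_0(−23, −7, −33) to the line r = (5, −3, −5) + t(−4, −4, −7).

12√2

Direction vector d = (−4, −4, −7).
AP = (−28, −4, −28); AP·d = 324, |AP|² = 1584, |d|² = 81.
distance² = |AP|² − (AP·d)²/|d|² = 1584 − 104976/81 = 288, so the distance is 12√2.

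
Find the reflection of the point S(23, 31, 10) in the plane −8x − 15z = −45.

(7, 31, -20)

With n = (−8, 0, −15), the signed offset is (n·S − (-45))/|n|² = -289/289 = -1.
S' = S − 2t·n = (23, 31, 10) − (-2)·(−8, 0, −15) = (7, 31, −20).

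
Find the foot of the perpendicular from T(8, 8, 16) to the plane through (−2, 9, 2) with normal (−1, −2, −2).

(4, 0, 8)

n = (−1, −2, −2), |n|² = 9, and n·T − (-20) = -36.
t = -36/9 = -4, so the foot is T − t·n = (8, 8, 16) − (-4)·(−1, −2, −2) = (4, 0, 8).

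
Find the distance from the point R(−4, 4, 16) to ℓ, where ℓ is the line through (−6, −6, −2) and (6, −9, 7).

18

A direction vector is d = (12, −3, 9).
AP = (2, 10, 18); AP·d = 156, |AP|² = 428, |d|² = 234.
distance² = |AP|² − (AP·d)²/|d|² = 428 − 24336/234 = 324, so the distance is 18.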